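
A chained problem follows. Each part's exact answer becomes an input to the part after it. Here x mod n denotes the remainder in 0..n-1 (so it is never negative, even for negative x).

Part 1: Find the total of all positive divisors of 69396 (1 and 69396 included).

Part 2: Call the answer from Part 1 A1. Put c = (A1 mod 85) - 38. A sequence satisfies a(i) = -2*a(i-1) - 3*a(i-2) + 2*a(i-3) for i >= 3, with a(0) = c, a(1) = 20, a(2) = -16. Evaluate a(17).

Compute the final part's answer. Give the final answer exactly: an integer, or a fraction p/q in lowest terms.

-1604498

Part 1: 69396 = 2^2 * 3 * 5783; sigma = (1 + 2 + 4) * (1 + 3) * (1 + 5783) = 7 * 4 * 5784 = 161952; answer 161952
Part 2: A1 = 161952; c = -11; a(3) = -2*(-16) - 3*(20) + 2*(-11) = -50; iterating: a(3)=-50, a(4)=188, a(5)=-258, a(6)=-148, a(7)=1446, a(8)=-2964, a(9)=1294, a(10)=9196, a(11)=-28202, a(12)=31404, a(13)=40190, a(14)=-230996, a(15)=404230, a(16)=-35092, a(17)=-1604498; answer -1604498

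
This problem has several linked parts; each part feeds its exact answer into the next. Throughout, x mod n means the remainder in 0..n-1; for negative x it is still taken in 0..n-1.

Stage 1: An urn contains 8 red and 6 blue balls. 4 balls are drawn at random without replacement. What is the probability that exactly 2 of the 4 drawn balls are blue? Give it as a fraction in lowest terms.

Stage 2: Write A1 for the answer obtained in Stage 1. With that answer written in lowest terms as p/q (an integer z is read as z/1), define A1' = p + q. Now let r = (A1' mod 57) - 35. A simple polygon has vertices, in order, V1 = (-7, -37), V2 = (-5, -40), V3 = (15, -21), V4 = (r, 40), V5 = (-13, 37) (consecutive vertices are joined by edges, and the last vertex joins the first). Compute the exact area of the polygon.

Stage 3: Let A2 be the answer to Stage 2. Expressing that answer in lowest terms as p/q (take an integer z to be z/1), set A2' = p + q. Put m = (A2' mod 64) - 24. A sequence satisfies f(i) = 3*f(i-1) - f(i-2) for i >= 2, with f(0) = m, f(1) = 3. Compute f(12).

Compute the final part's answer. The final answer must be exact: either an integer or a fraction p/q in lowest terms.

Stage 1: total draws C(14,4) = 1001; favorable C(6,2)*C(8,2) = 420; P = 60/143; answer 60/143
Stage 2: A1 = 60/143; threaded value p + q = 203; r = -3; cross terms: (-7*-40 - -5*-37)=95, (-5*-21 - 15*-40)=705, (15*40 - -3*-21)=537, (-3*37 - -13*40)=409, (-13*-37 - -7*37)=740; twice the area = |2486| = 2486; area = 1243; answer 1243
Stage 3: A2 = 1243; threaded value p + q = 1244; m = 4; f(2) = 3*(3) - 1*(4) = 5; iterating: f(2)=5, f(3)=12, f(4)=31, f(5)=81, f(6)=212, f(7)=555, f(8)=1453, f(9)=3804, f(10)=9959, f(11)=26073, f(12)=68260; answer 68260

68260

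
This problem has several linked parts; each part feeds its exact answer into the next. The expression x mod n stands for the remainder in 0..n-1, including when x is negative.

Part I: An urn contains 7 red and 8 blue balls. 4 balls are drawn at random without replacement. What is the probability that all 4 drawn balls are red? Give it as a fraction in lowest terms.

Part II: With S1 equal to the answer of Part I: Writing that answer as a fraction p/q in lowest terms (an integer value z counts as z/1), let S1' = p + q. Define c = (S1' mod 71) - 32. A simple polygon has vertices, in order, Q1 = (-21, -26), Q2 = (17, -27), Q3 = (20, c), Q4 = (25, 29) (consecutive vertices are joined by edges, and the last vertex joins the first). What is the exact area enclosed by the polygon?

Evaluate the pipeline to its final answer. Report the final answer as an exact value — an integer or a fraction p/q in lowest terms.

Part I: total draws C(15,4) = 1365; favorable C(7,4) = 35; P = 1/39; answer 1/39
Part II: S1 = 1/39; threaded value p + q = 40; c = 8; cross terms: (-21*-27 - 17*-26)=1009, (17*8 - 20*-27)=676, (20*29 - 25*8)=380, (25*-26 - -21*29)=-41; twice the area = |2024| = 2024; area = 1012; answer 1012

1012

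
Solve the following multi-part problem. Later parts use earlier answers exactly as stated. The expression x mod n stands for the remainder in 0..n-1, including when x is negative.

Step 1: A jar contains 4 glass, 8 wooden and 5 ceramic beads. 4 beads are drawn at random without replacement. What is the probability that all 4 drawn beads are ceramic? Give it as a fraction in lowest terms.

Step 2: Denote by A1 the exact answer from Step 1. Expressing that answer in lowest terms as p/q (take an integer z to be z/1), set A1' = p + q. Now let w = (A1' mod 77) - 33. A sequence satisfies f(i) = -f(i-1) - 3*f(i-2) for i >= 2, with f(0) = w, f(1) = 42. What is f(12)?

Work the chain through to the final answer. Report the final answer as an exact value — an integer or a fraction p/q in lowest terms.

Step 1: total draws C(17,4) = 2380; favorable C(5,4) = 5; P = 1/476; answer 1/476
Step 2: A1 = 1/476; threaded value p + q = 477; w = -18; f(2) = -1*(42) - 3*(-18) = 12; iterating: f(2)=12, f(3)=-138, f(4)=102, f(5)=312, f(6)=-618, f(7)=-318, f(8)=2172, f(9)=-1218, f(10)=-5298, f(11)=8952, f(12)=6942; answer 6942

6942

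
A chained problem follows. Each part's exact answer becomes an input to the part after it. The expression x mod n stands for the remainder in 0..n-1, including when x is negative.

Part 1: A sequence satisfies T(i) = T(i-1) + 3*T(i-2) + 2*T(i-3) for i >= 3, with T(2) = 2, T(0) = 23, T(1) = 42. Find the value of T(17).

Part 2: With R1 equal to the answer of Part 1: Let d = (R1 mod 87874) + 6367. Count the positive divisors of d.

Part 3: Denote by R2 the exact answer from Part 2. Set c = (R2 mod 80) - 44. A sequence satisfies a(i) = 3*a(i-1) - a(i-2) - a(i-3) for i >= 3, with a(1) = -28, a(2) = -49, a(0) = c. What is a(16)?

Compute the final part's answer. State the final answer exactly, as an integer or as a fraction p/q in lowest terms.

-5336680

Part 1: T(3) = 1*(2) + 3*(42) + 2*(23) = 174; iterating: T(3)=174, T(4)=264, T(5)=790, T(6)=1930, T(7)=4828, T(8)=12198, T(9)=30542, T(10)=76792, T(11)=192814, T(12)=484274, T(13)=1216300, T(14)=3054750, T(15)=7672198, T(16)=19269048, T(17)=48395142; answer 48395142
Part 2: R1 = 48395142; d = 70809; 70809 = 3 * 23603; number of divisors = (1+1) * (1+1) = 4; answer 4
Part 3: R2 = 4; c = -40; a(3) = 3*(-49) - 1*(-28) - 1*(-40) = -79; iterating: a(3)=-79, a(4)=-160, a(5)=-352, a(6)=-817, a(7)=-1939, a(8)=-4648, a(9)=-11188, a(10)=-26977, a(11)=-65095, a(12)=-157120, a(13)=-379288, a(14)=-915649, a(15)=-2210539, a(16)=-5336680; answer -5336680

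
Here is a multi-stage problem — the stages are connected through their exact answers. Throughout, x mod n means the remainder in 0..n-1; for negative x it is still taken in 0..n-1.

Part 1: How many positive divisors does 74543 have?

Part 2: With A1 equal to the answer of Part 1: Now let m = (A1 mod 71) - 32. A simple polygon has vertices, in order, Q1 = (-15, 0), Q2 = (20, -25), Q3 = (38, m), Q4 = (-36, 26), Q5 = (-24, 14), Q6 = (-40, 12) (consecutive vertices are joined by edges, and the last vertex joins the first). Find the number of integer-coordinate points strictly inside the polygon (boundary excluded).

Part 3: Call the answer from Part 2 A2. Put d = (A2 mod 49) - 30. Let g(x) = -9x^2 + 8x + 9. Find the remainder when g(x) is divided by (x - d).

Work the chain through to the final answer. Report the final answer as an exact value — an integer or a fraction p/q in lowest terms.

Part 1: 74543 = 7 * 23 * 463; number of divisors = (1+1) * (1+1) * (1+1) = 8; answer 8
Part 2: A1 = 8; m = -24; cross terms: (-15*-25 - 20*0)=375, (20*-24 - 38*-25)=470, (38*26 - -36*-24)=124, (-36*14 - -24*26)=120, (-24*12 - -40*14)=272, (-40*0 - -15*12)=180; twice the area = |1541| = 1541; area = 1541/2; boundary points = 5 + 1 + 2 + 12 + 2 + 1 = 23; strictly interior points = area - boundary/2 + 1 = 760; answer 760
Part 3: A2 = 760; d = -5; remainder = value at the root: -9*(-5)^2 + 8*(-5)^1 + 9 = (-225) + (-40) + (9) = -256; answer -256

-256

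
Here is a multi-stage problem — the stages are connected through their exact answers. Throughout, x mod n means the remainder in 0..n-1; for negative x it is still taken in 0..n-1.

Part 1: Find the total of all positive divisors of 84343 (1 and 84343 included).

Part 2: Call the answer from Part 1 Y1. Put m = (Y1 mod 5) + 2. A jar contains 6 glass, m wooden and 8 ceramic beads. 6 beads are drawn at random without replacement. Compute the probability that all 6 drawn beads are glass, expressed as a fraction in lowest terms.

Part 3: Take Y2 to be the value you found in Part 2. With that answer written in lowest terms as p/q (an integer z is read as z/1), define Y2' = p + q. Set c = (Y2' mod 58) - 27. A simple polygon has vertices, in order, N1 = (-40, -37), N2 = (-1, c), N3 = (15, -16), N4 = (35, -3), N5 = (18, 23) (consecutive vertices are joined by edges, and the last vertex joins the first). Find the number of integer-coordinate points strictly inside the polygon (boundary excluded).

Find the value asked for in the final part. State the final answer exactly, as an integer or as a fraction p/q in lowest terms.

1405

Part 1: 84343 = 7 * 12049; sigma = (1 + 7) * (1 + 12049) = 8 * 12050 = 96400; answer 96400
Part 2: Y1 = 96400; m = 2; total draws C(16,6) = 8008; favorable C(6,6) = 1; P = 1/8008; answer 1/8008
Part 3: Y2 = 1/8008; threaded value p + q = 8009; c = -22; cross terms: (-40*-22 - -1*-37)=843, (-1*-16 - 15*-22)=346, (15*-3 - 35*-16)=515, (35*23 - 18*-3)=859, (18*-37 - -40*23)=254; twice the area = |2817| = 2817; area = 2817/2; boundary points = 3 + 2 + 1 + 1 + 2 = 9; strictly interior points = area - boundary/2 + 1 = 1405; answer 1405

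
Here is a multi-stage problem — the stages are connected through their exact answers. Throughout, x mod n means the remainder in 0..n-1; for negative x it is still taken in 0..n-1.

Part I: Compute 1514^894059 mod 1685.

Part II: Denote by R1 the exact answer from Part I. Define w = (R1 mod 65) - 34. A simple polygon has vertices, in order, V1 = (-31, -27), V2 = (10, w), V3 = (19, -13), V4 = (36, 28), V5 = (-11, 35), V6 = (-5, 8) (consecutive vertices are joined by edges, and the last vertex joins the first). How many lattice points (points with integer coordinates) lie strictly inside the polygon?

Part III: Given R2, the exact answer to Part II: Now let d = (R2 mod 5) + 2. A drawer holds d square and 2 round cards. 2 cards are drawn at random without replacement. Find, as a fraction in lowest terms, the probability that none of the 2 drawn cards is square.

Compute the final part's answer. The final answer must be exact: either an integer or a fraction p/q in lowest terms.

Part I: squarings mod 1685: 1514^1=1514, 1514^2=596, 1514^4=1366, 1514^8=661, 1514^16=506, 1514^32=1601, 1514^64=316, 1514^128=441, 1514^256=706, 1514^512=1361, 1514^1024=506, 1514^2048=1601, 1514^4096=316, 1514^8192=441, 1514^16384=706, 1514^32768=1361, 1514^65536=506, 1514^131072=1601, 1514^262144=316, 1514^524288=441; 1514^894059 = 1514^1 * 1514^2 * 1514^8 * 1514^32 * 1514^64 * 1514^1024 * 1514^8192 * 1514^32768 * 1514^65536 * 1514^262144 * 1514^524288 = 614 (mod 1685); answer 614
Part II: R1 = 614; w = -5; cross terms: (-31*-5 - 10*-27)=425, (10*-13 - 19*-5)=-35, (19*28 - 36*-13)=1000, (36*35 - -11*28)=1568, (-11*8 - -5*35)=87, (-5*-27 - -31*8)=383; twice the area = |3428| = 3428; area = 1714; boundary points = 1 + 1 + 1 + 1 + 3 + 1 = 8; strictly interior points = area - boundary/2 + 1 = 1711; answer 1711
Part III: R2 = 1711; d = 3; total draws C(5,2) = 10; favorable C(2,2) = 1; P = 1/10; answer 1/10

1/10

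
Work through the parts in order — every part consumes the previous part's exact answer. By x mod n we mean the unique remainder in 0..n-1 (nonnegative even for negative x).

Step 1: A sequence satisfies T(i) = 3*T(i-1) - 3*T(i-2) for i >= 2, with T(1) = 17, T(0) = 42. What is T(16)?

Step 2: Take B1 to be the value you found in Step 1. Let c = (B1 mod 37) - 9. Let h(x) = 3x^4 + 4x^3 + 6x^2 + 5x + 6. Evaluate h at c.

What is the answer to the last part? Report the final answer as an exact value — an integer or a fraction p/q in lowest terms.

24

Step 1: T(2) = 3*(17) - 3*(42) = -75; iterating: T(2)=-75, T(3)=-276, T(4)=-603, T(5)=-981, T(6)=-1134, T(7)=-459, T(8)=2025, T(9)=7452, T(10)=16281, T(11)=26487, T(12)=30618, T(13)=12393, T(14)=-54675, T(15)=-201204, T(16)=-439587; answer -439587
Step 2: B1 = -439587; c = 1; 3*(1)^4 + 4*(1)^3 + 6*(1)^2 + 5*(1)^1 + 6 = (3) + (4) + (6) + (5) + (6) = 24; answer 24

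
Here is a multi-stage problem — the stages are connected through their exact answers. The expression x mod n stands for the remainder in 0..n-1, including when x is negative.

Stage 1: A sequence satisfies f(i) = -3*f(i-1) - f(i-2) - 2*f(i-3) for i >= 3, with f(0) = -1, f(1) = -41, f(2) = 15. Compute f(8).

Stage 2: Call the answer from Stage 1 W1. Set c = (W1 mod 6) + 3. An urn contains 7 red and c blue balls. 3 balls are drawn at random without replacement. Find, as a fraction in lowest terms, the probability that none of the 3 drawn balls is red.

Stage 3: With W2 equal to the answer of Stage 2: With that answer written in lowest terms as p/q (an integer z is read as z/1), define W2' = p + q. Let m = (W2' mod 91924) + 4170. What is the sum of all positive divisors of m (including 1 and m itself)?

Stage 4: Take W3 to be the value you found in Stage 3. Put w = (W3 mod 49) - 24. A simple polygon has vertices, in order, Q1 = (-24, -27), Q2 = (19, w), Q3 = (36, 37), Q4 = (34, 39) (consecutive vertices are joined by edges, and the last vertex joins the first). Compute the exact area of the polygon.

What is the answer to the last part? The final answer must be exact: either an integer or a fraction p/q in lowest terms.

Stage 1: f(3) = -3*(15) - 1*(-41) - 2*(-1) = -2; iterating: f(3)=-2, f(4)=73, f(5)=-247, f(6)=672, f(7)=-1915, f(8)=5567; answer 5567
Stage 2: W1 = 5567; c = 8; total draws C(15,3) = 455; favorable C(8,3) = 56; P = 8/65; answer 8/65
Stage 3: W2 = 8/65; threaded value p + q = 73; m = 4243; 4243 is prime, so its only divisors are 1 and 4243; sigma = 1 + 4243 = 4244; answer 4244
Stage 4: W3 = 4244; w = 6; cross terms: (-24*6 - 19*-27)=369, (19*37 - 36*6)=487, (36*39 - 34*37)=146, (34*-27 - -24*39)=18; twice the area = |1020| = 1020; area = 510; answer 510

510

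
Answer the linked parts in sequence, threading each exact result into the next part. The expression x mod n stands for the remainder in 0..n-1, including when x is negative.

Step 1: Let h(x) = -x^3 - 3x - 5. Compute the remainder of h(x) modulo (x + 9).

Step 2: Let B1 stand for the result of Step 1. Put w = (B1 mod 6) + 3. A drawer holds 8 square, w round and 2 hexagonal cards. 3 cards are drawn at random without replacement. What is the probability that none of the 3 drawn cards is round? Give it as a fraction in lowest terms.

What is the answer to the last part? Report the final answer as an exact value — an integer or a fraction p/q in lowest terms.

30/91

Step 1: remainder = value at the root: -1*(-9)^3 - 3*(-9)^1 - 5 = (729) + (27) + (-5) = 751; answer 751
Step 2: B1 = 751; w = 4; total draws C(14,3) = 364; favorable C(10,3) = 120; P = 30/91; answer 30/91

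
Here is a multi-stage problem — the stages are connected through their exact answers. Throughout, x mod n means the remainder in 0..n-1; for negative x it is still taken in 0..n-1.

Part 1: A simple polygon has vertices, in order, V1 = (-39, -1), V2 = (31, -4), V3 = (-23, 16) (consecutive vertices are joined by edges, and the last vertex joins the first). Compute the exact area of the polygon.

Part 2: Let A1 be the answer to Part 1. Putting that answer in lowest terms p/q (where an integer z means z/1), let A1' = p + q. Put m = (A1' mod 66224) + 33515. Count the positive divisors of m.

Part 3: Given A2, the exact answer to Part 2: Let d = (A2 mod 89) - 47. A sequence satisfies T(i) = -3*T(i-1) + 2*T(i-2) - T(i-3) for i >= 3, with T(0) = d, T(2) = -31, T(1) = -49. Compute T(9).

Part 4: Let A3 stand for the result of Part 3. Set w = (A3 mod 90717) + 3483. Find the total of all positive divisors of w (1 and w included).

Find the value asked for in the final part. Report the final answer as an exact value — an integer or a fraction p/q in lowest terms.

Part 1: cross terms: (-39*-4 - 31*-1)=187, (31*16 - -23*-4)=404, (-23*-1 - -39*16)=647; twice the area = |1238| = 1238; area = 619; answer 619
Part 2: A1 = 619; threaded value p + q = 620; m = 34135; 34135 = 5 * 6827; number of divisors = (1+1) * (1+1) = 4; answer 4
Part 3: A2 = 4; d = -43; T(3) = -3*(-31) + 2*(-49) - 1*(-43) = 38; iterating: T(3)=38, T(4)=-127, T(5)=488, T(6)=-1756, T(7)=6371, T(8)=-23113, T(9)=83837; answer 83837
Part 4: A3 = 83837; w = 87320; 87320 = 2^3 * 5 * 37 * 59; sigma = (1 + 2 + 4 + 8) * (1 + 5) * (1 + 37) * (1 + 59) = 15 * 6 * 38 * 60 = 205200; answer 205200

205200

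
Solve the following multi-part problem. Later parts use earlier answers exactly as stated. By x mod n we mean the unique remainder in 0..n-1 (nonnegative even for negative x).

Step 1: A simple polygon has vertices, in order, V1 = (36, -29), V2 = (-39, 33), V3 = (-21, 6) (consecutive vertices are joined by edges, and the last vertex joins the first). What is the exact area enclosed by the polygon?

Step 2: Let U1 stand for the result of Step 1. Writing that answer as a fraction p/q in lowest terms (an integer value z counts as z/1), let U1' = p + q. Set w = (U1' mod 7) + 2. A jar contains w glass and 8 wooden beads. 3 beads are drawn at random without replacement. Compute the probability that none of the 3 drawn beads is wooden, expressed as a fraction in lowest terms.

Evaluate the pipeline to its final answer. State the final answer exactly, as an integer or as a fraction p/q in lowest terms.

1/165

Step 1: cross terms: (36*33 - -39*-29)=57, (-39*6 - -21*33)=459, (-21*-29 - 36*6)=393; twice the area = |909| = 909; area = 909/2; answer 909/2
Step 2: U1 = 909/2; threaded value p + q = 911; w = 3; total draws C(11,3) = 165; favorable C(3,3) = 1; P = 1/165; answer 1/165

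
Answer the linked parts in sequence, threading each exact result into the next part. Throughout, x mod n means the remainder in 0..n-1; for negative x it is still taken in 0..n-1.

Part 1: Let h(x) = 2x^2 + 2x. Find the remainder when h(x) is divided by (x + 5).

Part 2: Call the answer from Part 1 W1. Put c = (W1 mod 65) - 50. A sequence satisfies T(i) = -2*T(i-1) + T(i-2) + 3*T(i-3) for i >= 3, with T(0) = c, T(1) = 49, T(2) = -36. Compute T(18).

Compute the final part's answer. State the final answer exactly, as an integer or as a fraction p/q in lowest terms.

Part 1: remainder = value at the root: 2*(-5)^2 + 2*(-5)^1 = (50) + (-10) = 40; answer 40
Part 2: W1 = 40; c = -10; T(3) = -2*(-36) + 1*(49) + 3*(-10) = 91; iterating: T(3)=91, T(4)=-71, T(5)=125, T(6)=-48, T(7)=8, T(8)=311, T(9)=-758, T(10)=1851, T(11)=-3527, T(12)=6631, T(13)=-11236, T(14)=18522, T(15)=-28387, T(16)=41588, T(17)=-55997, T(18)=68421; answer 68421

68421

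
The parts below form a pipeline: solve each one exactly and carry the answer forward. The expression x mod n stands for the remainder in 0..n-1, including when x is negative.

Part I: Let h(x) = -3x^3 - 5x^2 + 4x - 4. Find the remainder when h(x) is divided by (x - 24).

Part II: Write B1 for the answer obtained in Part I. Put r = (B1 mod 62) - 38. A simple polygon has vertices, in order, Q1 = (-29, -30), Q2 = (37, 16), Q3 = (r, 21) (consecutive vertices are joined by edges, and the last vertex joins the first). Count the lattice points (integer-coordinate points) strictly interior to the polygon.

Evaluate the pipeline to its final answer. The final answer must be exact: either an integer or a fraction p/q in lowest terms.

Part I: remainder = value at the root: -3*(24)^3 - 5*(24)^2 + 4*(24)^1 - 4 = (-41472) + (-2880) + (96) + (-4) = -44260; answer -44260
Part II: B1 = -44260; r = -30; cross terms: (-29*16 - 37*-30)=646, (37*21 - -30*16)=1257, (-30*-30 - -29*21)=1509; twice the area = |3412| = 3412; area = 1706; boundary points = 2 + 1 + 1 = 4; strictly interior points = area - boundary/2 + 1 = 1705; answer 1705

1705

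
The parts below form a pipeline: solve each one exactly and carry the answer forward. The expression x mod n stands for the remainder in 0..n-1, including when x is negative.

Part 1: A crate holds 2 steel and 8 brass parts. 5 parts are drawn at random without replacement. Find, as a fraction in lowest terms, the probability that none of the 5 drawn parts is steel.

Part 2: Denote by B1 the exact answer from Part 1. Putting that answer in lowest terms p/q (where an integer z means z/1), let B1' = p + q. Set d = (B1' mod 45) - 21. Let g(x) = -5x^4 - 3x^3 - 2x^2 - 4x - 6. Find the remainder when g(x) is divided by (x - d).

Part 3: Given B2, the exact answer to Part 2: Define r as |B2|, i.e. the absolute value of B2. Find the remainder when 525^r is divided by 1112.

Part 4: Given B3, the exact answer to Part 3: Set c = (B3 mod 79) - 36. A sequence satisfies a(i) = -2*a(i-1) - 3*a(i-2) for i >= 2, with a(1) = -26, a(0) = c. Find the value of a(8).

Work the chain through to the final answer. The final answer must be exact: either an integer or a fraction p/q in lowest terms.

793

Part 1: total draws C(10,5) = 252; favorable C(8,5) = 56; P = 2/9; answer 2/9
Part 2: B1 = 2/9; threaded value p + q = 11; d = -10; remainder = value at the root: -5*(-10)^4 - 3*(-10)^3 - 2*(-10)^2 - 4*(-10)^1 - 6 = (-50000) + (3000) + (-200) + (40) + (-6) = -47166; answer -47166
Part 3: B2 = -47166; r = 47166; squarings mod 1112: 525^1=525, 525^2=961, 525^4=561, 525^8=25, 525^16=625, 525^32=313, 525^64=113, 525^128=537, 525^256=361, 525^512=217, 525^1024=385, 525^2048=329, 525^4096=377, 525^8192=905, 525^16384=593, 525^32768=257; 525^47166 = 525^2 * 525^4 * 525^8 * 525^16 * 525^32 * 525^2048 * 525^4096 * 525^8192 * 525^32768 = 369 (mod 1112); answer 369
Part 4: B3 = 369; c = 17; a(2) = -2*(-26) - 3*(17) = 1; iterating: a(2)=1, a(3)=76, a(4)=-155, a(5)=82, a(6)=301, a(7)=-848, a(8)=793; answer 793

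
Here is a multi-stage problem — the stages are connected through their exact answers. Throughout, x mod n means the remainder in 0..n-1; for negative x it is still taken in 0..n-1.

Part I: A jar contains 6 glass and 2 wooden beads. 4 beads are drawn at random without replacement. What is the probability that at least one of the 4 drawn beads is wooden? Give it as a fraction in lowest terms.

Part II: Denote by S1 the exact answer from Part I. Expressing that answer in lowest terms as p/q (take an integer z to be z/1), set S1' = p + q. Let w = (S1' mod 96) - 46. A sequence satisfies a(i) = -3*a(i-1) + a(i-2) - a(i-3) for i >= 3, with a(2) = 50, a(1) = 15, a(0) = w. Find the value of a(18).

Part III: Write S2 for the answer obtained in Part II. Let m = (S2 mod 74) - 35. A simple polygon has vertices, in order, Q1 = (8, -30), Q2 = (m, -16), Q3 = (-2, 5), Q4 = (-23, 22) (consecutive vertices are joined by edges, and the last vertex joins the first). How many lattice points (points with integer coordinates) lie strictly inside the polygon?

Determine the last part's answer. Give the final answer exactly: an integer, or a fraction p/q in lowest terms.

Part I: total draws C(8,4) = 70; complement C(6,4) = 15; favorable 70 - 15 = 55; P = 11/14; answer 11/14
Part II: S1 = 11/14; threaded value p + q = 25; w = -21; a(3) = -3*(50) + 1*(15) - 1*(-21) = -114; iterating: a(3)=-114, a(4)=377, a(5)=-1295, a(6)=4376, a(7)=-14800, a(8)=50071, a(9)=-169389, a(10)=573038, a(11)=-1938574, a(12)=6558149, a(13)=-22186059, a(14)=75054900, a(15)=-253908908, a(16)=858967683, a(17)=-2905866857, a(18)=9830477162; answer 9830477162
Part III: S2 = 9830477162; m = 37; cross terms: (8*-16 - 37*-30)=982, (37*5 - -2*-16)=153, (-2*22 - -23*5)=71, (-23*-30 - 8*22)=514; twice the area = |1720| = 1720; area = 860; boundary points = 1 + 3 + 1 + 1 = 6; strictly interior points = area - boundary/2 + 1 = 858; answer 858

858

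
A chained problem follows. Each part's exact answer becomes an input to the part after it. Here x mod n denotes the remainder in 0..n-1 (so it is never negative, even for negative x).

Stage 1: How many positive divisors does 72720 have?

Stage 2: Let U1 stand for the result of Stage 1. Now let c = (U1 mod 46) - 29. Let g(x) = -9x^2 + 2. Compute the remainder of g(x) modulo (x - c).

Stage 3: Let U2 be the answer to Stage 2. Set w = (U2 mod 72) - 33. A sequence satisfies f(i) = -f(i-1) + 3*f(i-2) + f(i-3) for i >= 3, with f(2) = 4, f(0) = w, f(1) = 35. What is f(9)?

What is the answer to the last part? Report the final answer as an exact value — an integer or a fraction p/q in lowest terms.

8719

Stage 1: 72720 = 2^4 * 3^2 * 5 * 101; number of divisors = (4+1) * (2+1) * (1+1) * (1+1) = 60; answer 60
Stage 2: U1 = 60; c = -15; remainder = value at the root: -9*(-15)^2 + 2 = (-2025) + (2) = -2023; answer -2023
Stage 3: U2 = -2023; w = 32; f(3) = -1*(4) + 3*(35) + 1*(32) = 133; iterating: f(3)=133, f(4)=-86, f(5)=489, f(6)=-614, f(7)=1995, f(8)=-3348, f(9)=8719; answer 8719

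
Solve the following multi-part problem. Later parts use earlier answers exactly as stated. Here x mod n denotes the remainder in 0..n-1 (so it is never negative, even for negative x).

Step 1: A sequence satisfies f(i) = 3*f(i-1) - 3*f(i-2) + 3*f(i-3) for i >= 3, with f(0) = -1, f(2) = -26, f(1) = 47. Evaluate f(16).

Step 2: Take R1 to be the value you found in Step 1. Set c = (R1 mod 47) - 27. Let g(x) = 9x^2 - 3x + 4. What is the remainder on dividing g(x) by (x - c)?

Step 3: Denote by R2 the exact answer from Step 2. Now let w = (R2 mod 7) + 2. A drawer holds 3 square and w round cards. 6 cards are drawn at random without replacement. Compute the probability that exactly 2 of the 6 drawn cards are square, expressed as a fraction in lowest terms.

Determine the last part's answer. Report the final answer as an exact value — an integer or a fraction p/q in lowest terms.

Step 1: f(3) = 3*(-26) - 3*(47) + 3*(-1) = -222; iterating: f(3)=-222, f(4)=-447, f(5)=-753, f(6)=-1584, f(7)=-3834, f(8)=-9009, f(9)=-20277, f(10)=-45306, f(11)=-102114, f(12)=-231255, f(13)=-523341, f(14)=-1182600, f(15)=-2671542, f(16)=-6036849; answer -6036849
Step 2: R1 = -6036849; c = -8; remainder = value at the root: 9*(-8)^2 - 3*(-8)^1 + 4 = (576) + (24) + (4) = 604; answer 604
Step 3: R2 = 604; w = 4; total draws C(7,6) = 7; favorable C(3,2)*C(4,4) = 3; P = 3/7; answer 3/7

3/7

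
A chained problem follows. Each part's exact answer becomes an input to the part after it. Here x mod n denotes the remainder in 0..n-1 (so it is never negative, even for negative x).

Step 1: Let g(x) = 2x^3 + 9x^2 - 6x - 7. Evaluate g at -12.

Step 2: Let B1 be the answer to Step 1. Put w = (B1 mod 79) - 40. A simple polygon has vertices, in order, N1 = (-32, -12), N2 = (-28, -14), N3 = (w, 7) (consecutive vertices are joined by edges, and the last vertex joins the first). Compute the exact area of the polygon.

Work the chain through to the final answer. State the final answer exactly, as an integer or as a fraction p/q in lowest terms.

Step 1: 2*(-12)^3 + 9*(-12)^2 - 6*(-12)^1 - 7 = (-3456) + (1296) + (72) + (-7) = -2095; answer -2095
Step 2: B1 = -2095; w = -2; cross terms: (-32*-14 - -28*-12)=112, (-28*7 - -2*-14)=-224, (-2*-12 - -32*7)=248; twice the area = |136| = 136; area = 68; answer 68

68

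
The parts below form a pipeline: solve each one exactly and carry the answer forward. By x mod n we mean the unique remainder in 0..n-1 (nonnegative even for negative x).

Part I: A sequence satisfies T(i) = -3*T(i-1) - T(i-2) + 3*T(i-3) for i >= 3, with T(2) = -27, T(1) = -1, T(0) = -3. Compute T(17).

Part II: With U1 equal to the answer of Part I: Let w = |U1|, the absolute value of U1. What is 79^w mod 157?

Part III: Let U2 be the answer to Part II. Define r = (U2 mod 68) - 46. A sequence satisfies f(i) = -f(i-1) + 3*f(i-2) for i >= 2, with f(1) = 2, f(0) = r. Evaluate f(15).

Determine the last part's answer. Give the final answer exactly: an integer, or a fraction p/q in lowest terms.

Part I: T(3) = -3*(-27) - 1*(-1) + 3*(-3) = 73; iterating: T(3)=73, T(4)=-195, T(5)=431, T(6)=-879, T(7)=1621, T(8)=-2691, T(9)=3815, T(10)=-3891, T(11)=-215, T(12)=15981, T(13)=-59401, T(14)=161577, T(15)=-377387, T(16)=792381, T(17)=-1515025; answer -1515025
Part II: U1 = -1515025; w = 1515025; squarings mod 157: 79^1=79, 79^2=118, 79^4=108, 79^8=46, 79^16=75, 79^32=130, 79^64=101, 79^128=153, 79^256=16, 79^512=99, 79^1024=67, 79^2048=93, 79^4096=14, 79^8192=39, 79^16384=108, 79^32768=46, 79^65536=75, 79^131072=130, 79^262144=101, 79^524288=153, 79^1048576=16; 79^1515025 = 79^1 * 79^16 * 79^512 * 79^1024 * 79^2048 * 79^4096 * 79^65536 * 79^131072 * 79^262144 * 79^1048576 = 54 (mod 157); answer 54
Part III: U2 = 54; r = 8; f(2) = -1*(2) + 3*(8) = 22; iterating: f(2)=22, f(3)=-16, f(4)=82, f(5)=-130, f(6)=376, f(7)=-766, f(8)=1894, f(9)=-4192, f(10)=9874, f(11)=-22450, f(12)=52072, f(13)=-119422, f(14)=275638, f(15)=-633904; answer -633904

-633904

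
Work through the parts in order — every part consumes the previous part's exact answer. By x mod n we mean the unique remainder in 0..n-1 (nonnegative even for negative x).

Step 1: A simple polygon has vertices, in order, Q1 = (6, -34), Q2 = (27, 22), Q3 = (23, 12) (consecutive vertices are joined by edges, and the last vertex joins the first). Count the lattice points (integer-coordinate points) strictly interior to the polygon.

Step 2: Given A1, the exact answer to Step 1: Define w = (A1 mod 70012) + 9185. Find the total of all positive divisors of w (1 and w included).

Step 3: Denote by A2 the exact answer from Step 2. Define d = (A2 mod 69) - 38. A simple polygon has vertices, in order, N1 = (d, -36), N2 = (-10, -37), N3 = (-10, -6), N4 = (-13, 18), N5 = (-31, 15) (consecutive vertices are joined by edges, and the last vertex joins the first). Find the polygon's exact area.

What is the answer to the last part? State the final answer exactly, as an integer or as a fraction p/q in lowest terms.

Step 1: cross terms: (6*22 - 27*-34)=1050, (27*12 - 23*22)=-182, (23*-34 - 6*12)=-854; twice the area = |14| = 14; area = 7; boundary points = 7 + 2 + 1 = 10; strictly interior points = area - boundary/2 + 1 = 3; answer 3
Step 2: A1 = 3; w = 9188; 9188 = 2^2 * 2297; sigma = (1 + 2 + 4) * (1 + 2297) = 7 * 2298 = 16086; answer 16086
Step 3: A2 = 16086; d = -29; cross terms: (-29*-37 - -10*-36)=713, (-10*-6 - -10*-37)=-310, (-10*18 - -13*-6)=-258, (-13*15 - -31*18)=363, (-31*-36 - -29*15)=1551; twice the area = |2059| = 2059; area = 2059/2; answer 2059/2

2059/2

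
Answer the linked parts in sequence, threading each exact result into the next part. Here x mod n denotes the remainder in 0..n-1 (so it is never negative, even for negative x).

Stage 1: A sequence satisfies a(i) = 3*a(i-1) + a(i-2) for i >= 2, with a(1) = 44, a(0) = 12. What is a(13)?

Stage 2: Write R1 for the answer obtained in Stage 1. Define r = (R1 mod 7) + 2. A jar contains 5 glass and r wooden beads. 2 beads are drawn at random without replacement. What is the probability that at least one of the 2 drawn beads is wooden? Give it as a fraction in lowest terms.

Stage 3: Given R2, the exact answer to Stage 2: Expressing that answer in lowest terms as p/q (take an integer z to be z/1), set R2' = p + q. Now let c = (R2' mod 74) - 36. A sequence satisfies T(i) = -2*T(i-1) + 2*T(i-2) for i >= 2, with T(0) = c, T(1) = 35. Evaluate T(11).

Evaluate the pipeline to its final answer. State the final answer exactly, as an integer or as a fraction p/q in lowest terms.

Stage 1: a(2) = 3*(44) + 1*(12) = 144; iterating: a(2)=144, a(3)=476, a(4)=1572, a(5)=5192, a(6)=17148, a(7)=56636, a(8)=187056, a(9)=617804, a(10)=2040468, a(11)=6739208, a(12)=22258092, a(13)=73513484; answer 73513484
Stage 2: R1 = 73513484; r = 4; total draws C(9,2) = 36; complement C(5,2) = 10; favorable 36 - 10 = 26; P = 13/18; answer 13/18
Stage 3: R2 = 13/18; threaded value p + q = 31; c = -5; T(2) = -2*(35) + 2*(-5) = -80; iterating: T(2)=-80, T(3)=230, T(4)=-620, T(5)=1700, T(6)=-4640, T(7)=12680, T(8)=-34640, T(9)=94640, T(10)=-258560, T(11)=706400; answer 706400

706400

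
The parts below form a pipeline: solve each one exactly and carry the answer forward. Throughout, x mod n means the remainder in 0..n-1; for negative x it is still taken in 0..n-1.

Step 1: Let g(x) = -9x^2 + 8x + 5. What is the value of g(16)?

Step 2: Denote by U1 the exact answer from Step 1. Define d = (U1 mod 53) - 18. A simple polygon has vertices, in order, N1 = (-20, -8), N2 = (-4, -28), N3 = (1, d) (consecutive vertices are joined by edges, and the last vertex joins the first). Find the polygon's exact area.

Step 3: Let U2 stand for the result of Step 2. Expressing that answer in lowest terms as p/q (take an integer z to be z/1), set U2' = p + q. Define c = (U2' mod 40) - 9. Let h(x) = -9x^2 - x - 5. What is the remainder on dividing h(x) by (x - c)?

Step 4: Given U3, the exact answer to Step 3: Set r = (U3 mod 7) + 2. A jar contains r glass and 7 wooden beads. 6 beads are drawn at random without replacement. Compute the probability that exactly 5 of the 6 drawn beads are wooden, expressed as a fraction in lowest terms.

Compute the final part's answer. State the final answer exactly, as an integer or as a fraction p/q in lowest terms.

Step 1: -9*(16)^2 + 8*(16)^1 + 5 = (-2304) + (128) + (5) = -2171; answer -2171
Step 2: U1 = -2171; d = -16; cross terms: (-20*-28 - -4*-8)=528, (-4*-16 - 1*-28)=92, (1*-8 - -20*-16)=-328; twice the area = |292| = 292; area = 146; answer 146
Step 3: U2 = 146; threaded value p + q = 147; c = 18; remainder = value at the root: -9*(18)^2 - 1*(18)^1 - 5 = (-2916) + (-18) + (-5) = -2939; answer -2939
Step 4: U3 = -2939; r = 3; total draws C(10,6) = 210; favorable C(7,5)*C(3,1) = 63; P = 3/10; answer 3/10

3/10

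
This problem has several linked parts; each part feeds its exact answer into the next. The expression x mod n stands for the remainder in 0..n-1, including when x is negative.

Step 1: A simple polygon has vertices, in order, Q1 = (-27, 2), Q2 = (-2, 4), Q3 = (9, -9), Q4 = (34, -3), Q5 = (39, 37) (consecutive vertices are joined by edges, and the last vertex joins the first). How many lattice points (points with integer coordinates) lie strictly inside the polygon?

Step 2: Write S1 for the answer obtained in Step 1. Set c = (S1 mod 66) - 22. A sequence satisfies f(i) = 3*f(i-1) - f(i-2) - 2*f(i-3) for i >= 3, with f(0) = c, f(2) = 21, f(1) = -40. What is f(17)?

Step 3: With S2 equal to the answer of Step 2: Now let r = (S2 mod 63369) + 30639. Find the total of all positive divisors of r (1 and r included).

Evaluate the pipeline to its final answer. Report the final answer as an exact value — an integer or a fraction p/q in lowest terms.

61824

Step 1: cross terms: (-27*4 - -2*2)=-104, (-2*-9 - 9*4)=-18, (9*-3 - 34*-9)=279, (34*37 - 39*-3)=1375, (39*2 - -27*37)=1077; twice the area = |2609| = 2609; area = 2609/2; boundary points = 1 + 1 + 1 + 5 + 1 = 9; strictly interior points = area - boundary/2 + 1 = 1301; answer 1301
Step 2: S1 = 1301; c = 25; f(3) = 3*(21) - 1*(-40) - 2*(25) = 53; iterating: f(3)=53, f(4)=218, f(5)=559, f(6)=1353, f(7)=3064, f(8)=6721, f(9)=14393, f(10)=30330, f(11)=63155, f(12)=130349, f(13)=267232, f(14)=545037, f(15)=1107181, f(16)=2242042, f(17)=4528871; answer 4528871
Step 3: S2 = 4528871; r = 60311; 60311 = 41 * 1471; sigma = (1 + 41) * (1 + 1471) = 42 * 1472 = 61824; answer 61824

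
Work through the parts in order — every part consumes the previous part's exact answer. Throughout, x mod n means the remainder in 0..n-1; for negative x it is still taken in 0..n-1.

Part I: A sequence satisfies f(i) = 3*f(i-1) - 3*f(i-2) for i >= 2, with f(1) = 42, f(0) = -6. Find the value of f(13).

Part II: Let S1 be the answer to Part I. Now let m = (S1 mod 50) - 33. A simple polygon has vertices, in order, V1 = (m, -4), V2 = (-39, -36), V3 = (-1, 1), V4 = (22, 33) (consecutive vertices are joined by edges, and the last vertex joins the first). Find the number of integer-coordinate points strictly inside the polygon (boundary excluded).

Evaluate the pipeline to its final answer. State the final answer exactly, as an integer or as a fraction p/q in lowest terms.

Part I: f(2) = 3*(42) - 3*(-6) = 144; iterating: f(2)=144, f(3)=306, f(4)=486, f(5)=540, f(6)=162, f(7)=-1134, f(8)=-3888, f(9)=-8262, f(10)=-13122, f(11)=-14580, f(12)=-4374, f(13)=30618; answer 30618
Part II: S1 = 30618; m = -15; cross terms: (-15*-36 - -39*-4)=384, (-39*1 - -1*-36)=-75, (-1*33 - 22*1)=-55, (22*-4 - -15*33)=407; twice the area = |661| = 661; area = 661/2; boundary points = 8 + 1 + 1 + 37 = 47; strictly interior points = area - boundary/2 + 1 = 308; answer 308

308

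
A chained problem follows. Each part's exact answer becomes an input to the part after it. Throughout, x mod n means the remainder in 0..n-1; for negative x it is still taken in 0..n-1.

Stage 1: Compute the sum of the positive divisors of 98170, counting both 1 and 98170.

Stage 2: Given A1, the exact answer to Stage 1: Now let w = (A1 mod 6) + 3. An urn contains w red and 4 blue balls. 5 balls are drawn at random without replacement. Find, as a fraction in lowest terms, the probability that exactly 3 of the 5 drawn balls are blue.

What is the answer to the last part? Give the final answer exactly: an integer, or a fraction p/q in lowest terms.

Stage 1: 98170 = 2 * 5 * 9817; sigma = (1 + 2) * (1 + 5) * (1 + 9817) = 3 * 6 * 9818 = 176724; answer 176724
Stage 2: A1 = 176724; w = 3; total draws C(7,5) = 21; favorable C(4,3)*C(3,2) = 12; P = 4/7; answer 4/7

4/7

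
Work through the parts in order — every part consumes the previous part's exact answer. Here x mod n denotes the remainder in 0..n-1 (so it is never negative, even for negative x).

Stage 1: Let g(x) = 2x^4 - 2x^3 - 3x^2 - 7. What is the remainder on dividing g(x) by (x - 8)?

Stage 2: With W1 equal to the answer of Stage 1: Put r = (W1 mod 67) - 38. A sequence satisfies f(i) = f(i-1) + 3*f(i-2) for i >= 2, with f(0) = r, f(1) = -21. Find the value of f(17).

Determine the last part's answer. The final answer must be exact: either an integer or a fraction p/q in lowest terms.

Stage 1: remainder = value at the root: 2*(8)^4 - 2*(8)^3 - 3*(8)^2 - 7 = (8192) + (-1024) + (-192) + (-7) = 6969; answer 6969
Stage 2: W1 = 6969; r = -37; f(2) = 1*(-21) + 3*(-37) = -132; iterating: f(2)=-132, f(3)=-195, f(4)=-591, f(5)=-1176, f(6)=-2949, f(7)=-6477, f(8)=-15324, f(9)=-34755, f(10)=-80727, f(11)=-184992, f(12)=-427173, f(13)=-982149, f(14)=-2263668, f(15)=-5210115, f(16)=-12001119, f(17)=-27631464; answer -27631464

-27631464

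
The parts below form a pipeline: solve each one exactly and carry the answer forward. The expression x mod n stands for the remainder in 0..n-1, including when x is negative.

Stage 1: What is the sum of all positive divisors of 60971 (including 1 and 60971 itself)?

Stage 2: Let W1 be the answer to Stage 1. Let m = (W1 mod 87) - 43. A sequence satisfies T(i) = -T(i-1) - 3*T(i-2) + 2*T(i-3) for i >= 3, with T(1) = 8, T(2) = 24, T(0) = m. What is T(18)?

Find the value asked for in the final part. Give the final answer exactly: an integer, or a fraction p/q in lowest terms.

714564

Stage 1: 60971 = 19 * 3209; sigma = (1 + 19) * (1 + 3209) = 20 * 3210 = 64200; answer 64200
Stage 2: W1 = 64200; m = 38; T(3) = -1*(24) - 3*(8) + 2*(38) = 28; iterating: T(3)=28, T(4)=-84, T(5)=48, T(6)=260, T(7)=-572, T(8)=-112, T(9)=2348, T(10)=-3156, T(11)=-4112, T(12)=18276, T(13)=-12252, T(14)=-50800, T(15)=124108, T(16)=3788, T(17)=-477712, T(18)=714564; answer 714564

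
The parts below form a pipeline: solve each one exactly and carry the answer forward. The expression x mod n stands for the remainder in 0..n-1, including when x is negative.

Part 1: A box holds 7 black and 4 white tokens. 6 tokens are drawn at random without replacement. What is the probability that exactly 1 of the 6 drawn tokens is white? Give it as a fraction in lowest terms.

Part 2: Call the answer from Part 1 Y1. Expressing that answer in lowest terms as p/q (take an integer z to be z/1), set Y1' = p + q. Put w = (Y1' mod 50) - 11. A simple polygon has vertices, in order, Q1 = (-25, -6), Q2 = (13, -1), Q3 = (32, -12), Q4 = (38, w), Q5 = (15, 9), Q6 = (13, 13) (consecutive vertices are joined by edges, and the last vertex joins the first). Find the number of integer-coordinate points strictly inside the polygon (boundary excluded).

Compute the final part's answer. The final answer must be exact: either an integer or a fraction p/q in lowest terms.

Part 1: total draws C(11,6) = 462; favorable C(4,1)*C(7,5) = 84; P = 2/11; answer 2/11
Part 2: Y1 = 2/11; threaded value p + q = 13; w = 2; cross terms: (-25*-1 - 13*-6)=103, (13*-12 - 32*-1)=-124, (32*2 - 38*-12)=520, (38*9 - 15*2)=312, (15*13 - 13*9)=78, (13*-6 - -25*13)=247; twice the area = |1136| = 1136; area = 568; boundary points = 1 + 1 + 2 + 1 + 2 + 19 = 26; strictly interior points = area - boundary/2 + 1 = 556; answer 556

556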